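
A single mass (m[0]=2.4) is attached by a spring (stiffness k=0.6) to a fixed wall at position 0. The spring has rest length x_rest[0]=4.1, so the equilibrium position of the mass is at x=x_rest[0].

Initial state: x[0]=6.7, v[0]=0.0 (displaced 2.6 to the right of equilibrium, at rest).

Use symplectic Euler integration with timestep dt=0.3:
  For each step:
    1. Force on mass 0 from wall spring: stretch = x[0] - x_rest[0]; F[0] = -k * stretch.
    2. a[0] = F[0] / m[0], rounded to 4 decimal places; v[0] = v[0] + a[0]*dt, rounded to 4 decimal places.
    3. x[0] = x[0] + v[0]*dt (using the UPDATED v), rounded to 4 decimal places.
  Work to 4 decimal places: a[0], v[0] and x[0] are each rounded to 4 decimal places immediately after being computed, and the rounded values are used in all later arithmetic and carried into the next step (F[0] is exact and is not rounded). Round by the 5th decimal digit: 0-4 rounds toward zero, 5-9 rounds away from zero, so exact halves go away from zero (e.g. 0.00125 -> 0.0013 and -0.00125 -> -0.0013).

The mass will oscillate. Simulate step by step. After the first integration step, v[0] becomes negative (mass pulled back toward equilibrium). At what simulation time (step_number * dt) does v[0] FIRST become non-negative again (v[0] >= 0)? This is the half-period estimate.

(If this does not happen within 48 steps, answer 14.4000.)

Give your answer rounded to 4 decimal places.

Answer: 6.3000

Derivation:
Step 0: x=[6.7000] v=[0.0000]
Step 1: x=[6.6415] v=[-0.1950]
Step 2: x=[6.5258] v=[-0.3856]
Step 3: x=[6.3555] v=[-0.5676]
Step 4: x=[6.1345] v=[-0.7368]
Step 5: x=[5.8677] v=[-0.8894]
Step 6: x=[5.5611] v=[-1.0220]
Step 7: x=[5.2216] v=[-1.1316]
Step 8: x=[4.8569] v=[-1.2157]
Step 9: x=[4.4752] v=[-1.2725]
Step 10: x=[4.0850] v=[-1.3006]
Step 11: x=[3.6952] v=[-1.2995]
Step 12: x=[3.3145] v=[-1.2691]
Step 13: x=[2.9514] v=[-1.2102]
Step 14: x=[2.6142] v=[-1.1240]
Step 15: x=[2.3104] v=[-1.0126]
Step 16: x=[2.0469] v=[-0.8784]
Step 17: x=[1.8296] v=[-0.7244]
Step 18: x=[1.6634] v=[-0.5541]
Step 19: x=[1.5520] v=[-0.3713]
Step 20: x=[1.4979] v=[-0.1802]
Step 21: x=[1.5024] v=[0.0150]
First v>=0 after going negative at step 21, time=6.3000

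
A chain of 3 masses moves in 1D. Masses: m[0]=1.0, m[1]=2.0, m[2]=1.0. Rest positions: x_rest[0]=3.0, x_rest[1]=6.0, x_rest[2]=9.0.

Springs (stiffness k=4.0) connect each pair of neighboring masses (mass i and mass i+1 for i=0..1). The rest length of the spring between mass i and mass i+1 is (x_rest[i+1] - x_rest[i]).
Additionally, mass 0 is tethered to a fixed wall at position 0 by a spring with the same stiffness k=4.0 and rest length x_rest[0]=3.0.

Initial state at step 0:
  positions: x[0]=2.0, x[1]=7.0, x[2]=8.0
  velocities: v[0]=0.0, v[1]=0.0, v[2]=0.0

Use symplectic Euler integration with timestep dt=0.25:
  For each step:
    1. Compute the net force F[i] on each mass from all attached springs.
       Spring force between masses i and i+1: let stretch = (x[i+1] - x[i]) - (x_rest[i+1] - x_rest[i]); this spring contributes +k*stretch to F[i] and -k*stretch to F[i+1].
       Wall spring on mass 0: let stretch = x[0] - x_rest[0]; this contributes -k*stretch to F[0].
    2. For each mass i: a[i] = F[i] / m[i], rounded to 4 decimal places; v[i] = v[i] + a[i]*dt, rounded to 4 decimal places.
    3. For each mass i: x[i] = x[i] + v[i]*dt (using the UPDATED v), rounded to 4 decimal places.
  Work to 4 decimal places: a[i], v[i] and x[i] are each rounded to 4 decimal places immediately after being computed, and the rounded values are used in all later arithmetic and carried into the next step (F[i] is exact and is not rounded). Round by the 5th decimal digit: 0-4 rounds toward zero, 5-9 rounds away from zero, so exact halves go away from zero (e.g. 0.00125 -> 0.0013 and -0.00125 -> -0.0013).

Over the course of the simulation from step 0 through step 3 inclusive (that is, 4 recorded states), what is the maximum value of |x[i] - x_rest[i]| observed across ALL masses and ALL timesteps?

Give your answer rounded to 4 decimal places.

Answer: 1.3203

Derivation:
Step 0: x=[2.0000 7.0000 8.0000] v=[0.0000 0.0000 0.0000]
Step 1: x=[2.7500 6.5000 8.5000] v=[3.0000 -2.0000 2.0000]
Step 2: x=[3.7500 5.7813 9.2500] v=[4.0000 -2.8750 3.0000]
Step 3: x=[4.3203 5.2422 9.8828] v=[2.2813 -2.1563 2.5313]
Max displacement = 1.3203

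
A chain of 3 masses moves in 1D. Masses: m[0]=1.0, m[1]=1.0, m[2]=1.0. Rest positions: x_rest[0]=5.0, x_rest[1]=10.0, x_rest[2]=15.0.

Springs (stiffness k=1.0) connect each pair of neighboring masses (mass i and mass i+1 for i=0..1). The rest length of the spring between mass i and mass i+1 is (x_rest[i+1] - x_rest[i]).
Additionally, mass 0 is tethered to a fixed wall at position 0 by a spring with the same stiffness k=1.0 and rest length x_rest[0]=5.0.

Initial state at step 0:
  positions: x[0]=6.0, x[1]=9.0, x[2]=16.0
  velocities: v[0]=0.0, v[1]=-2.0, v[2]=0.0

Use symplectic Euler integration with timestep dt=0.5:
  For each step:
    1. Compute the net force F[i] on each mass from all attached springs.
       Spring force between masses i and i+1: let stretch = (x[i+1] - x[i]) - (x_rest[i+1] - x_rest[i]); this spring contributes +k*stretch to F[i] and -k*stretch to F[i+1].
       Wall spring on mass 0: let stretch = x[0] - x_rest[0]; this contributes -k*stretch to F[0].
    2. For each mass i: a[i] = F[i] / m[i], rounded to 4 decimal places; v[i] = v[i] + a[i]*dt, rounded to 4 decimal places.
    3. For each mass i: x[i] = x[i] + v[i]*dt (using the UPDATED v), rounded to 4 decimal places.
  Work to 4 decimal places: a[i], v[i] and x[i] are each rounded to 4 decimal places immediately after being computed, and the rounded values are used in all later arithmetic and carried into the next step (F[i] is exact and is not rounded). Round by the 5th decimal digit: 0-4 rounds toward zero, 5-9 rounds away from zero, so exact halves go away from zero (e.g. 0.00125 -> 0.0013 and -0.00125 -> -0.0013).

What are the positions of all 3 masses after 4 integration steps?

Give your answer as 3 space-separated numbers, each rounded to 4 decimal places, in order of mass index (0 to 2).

Step 0: x=[6.0000 9.0000 16.0000] v=[0.0000 -2.0000 0.0000]
Step 1: x=[5.2500 9.0000 15.5000] v=[-1.5000 0.0000 -1.0000]
Step 2: x=[4.1250 9.6875 14.6250] v=[-2.2500 1.3750 -1.7500]
Step 3: x=[3.3594 10.2188 13.7656] v=[-1.5313 1.0625 -1.7188]
Step 4: x=[3.4688 9.9219 13.2695] v=[0.2187 -0.5938 -0.9922]

Answer: 3.4688 9.9219 13.2695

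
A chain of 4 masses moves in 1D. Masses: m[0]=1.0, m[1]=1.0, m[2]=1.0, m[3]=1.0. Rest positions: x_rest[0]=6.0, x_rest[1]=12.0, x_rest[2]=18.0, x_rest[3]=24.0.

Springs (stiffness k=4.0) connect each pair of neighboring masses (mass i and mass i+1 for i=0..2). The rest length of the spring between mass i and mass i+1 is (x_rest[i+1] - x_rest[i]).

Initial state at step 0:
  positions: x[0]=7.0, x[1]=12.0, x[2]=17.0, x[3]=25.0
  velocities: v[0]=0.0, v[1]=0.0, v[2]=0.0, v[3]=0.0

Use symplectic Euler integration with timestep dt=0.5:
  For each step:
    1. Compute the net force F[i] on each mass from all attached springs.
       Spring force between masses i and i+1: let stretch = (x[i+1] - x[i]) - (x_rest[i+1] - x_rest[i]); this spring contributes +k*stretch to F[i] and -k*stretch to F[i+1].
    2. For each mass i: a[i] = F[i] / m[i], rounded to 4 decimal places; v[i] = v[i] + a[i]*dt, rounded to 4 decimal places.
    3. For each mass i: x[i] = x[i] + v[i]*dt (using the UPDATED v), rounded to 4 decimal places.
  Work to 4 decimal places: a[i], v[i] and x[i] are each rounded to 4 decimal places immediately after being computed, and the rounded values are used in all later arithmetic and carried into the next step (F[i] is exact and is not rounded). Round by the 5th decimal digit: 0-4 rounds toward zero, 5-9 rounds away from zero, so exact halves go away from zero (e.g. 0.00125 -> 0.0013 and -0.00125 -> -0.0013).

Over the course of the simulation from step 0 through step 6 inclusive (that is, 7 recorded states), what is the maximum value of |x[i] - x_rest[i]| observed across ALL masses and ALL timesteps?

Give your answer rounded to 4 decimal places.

Step 0: x=[7.0000 12.0000 17.0000 25.0000] v=[0.0000 0.0000 0.0000 0.0000]
Step 1: x=[6.0000 12.0000 20.0000 23.0000] v=[-2.0000 0.0000 6.0000 -4.0000]
Step 2: x=[5.0000 14.0000 18.0000 24.0000] v=[-2.0000 4.0000 -4.0000 2.0000]
Step 3: x=[7.0000 11.0000 18.0000 25.0000] v=[4.0000 -6.0000 0.0000 2.0000]
Step 4: x=[7.0000 11.0000 18.0000 25.0000] v=[0.0000 0.0000 0.0000 0.0000]
Step 5: x=[5.0000 14.0000 18.0000 24.0000] v=[-4.0000 6.0000 0.0000 -2.0000]
Step 6: x=[6.0000 12.0000 20.0000 23.0000] v=[2.0000 -4.0000 4.0000 -2.0000]
Max displacement = 2.0000

Answer: 2.0000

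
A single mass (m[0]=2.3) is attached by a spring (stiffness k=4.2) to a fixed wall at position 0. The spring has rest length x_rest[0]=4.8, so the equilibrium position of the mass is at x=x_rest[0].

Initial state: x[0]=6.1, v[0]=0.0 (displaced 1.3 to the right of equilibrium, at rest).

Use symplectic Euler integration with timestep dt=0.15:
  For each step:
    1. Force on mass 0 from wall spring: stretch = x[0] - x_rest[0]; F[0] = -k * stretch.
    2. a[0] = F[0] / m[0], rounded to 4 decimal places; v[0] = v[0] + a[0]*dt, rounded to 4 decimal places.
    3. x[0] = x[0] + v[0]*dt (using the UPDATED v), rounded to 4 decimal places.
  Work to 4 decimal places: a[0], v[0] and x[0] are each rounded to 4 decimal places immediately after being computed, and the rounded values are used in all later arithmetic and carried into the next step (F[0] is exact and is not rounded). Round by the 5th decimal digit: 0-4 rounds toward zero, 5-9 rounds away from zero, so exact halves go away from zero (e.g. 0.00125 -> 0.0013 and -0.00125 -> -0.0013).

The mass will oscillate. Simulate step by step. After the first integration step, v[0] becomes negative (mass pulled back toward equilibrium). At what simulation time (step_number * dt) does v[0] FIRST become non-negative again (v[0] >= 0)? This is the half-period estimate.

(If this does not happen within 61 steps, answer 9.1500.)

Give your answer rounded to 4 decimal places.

Step 0: x=[6.1000] v=[0.0000]
Step 1: x=[6.0466] v=[-0.3561]
Step 2: x=[5.9420] v=[-0.6976]
Step 3: x=[5.7904] v=[-1.0104]
Step 4: x=[5.5981] v=[-1.2817]
Step 5: x=[5.3731] v=[-1.5003]
Step 6: x=[5.1245] v=[-1.6573]
Step 7: x=[4.8626] v=[-1.7462]
Step 8: x=[4.5981] v=[-1.7633]
Step 9: x=[4.3419] v=[-1.7080]
Step 10: x=[4.1045] v=[-1.5825]
Step 11: x=[3.8957] v=[-1.3920]
Step 12: x=[3.7241] v=[-1.1443]
Step 13: x=[3.5967] v=[-0.8496]
Step 14: x=[3.5187] v=[-0.5200]
Step 15: x=[3.4934] v=[-0.1690]
Step 16: x=[3.5217] v=[0.1889]
First v>=0 after going negative at step 16, time=2.4000

Answer: 2.4000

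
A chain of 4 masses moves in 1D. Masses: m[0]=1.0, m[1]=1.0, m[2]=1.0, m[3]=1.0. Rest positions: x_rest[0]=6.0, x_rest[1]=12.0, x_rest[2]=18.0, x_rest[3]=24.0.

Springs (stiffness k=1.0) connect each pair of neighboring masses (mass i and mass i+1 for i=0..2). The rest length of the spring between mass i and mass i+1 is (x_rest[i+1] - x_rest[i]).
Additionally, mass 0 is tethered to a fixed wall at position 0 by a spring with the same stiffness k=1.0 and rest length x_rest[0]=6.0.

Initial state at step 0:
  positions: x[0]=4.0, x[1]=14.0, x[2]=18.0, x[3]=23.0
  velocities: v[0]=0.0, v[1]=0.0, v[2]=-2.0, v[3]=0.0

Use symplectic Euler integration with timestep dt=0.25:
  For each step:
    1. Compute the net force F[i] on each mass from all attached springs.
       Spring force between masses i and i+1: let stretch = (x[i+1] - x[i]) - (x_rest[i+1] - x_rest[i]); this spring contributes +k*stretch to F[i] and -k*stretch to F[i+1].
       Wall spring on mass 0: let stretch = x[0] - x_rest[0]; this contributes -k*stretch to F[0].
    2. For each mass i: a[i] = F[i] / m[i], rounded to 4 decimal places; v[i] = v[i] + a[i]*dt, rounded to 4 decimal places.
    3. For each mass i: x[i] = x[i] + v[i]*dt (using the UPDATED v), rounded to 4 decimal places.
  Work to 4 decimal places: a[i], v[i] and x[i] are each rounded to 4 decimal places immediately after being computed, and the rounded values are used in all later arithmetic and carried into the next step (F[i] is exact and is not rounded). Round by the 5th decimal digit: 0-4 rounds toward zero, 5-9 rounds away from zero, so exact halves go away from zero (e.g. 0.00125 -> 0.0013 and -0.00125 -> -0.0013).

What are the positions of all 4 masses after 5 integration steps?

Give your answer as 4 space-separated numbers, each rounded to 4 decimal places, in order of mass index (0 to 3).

Answer: 7.4816 10.0956 16.7099 23.3845

Derivation:
Step 0: x=[4.0000 14.0000 18.0000 23.0000] v=[0.0000 0.0000 -2.0000 0.0000]
Step 1: x=[4.3750 13.6250 17.5625 23.0625] v=[1.5000 -1.5000 -1.7500 0.2500]
Step 2: x=[5.0547 12.9180 17.2227 23.1563] v=[2.7188 -2.8281 -1.3594 0.3750]
Step 3: x=[5.9100 11.9886 16.9847 23.2542] v=[3.4210 -3.7178 -0.9522 0.3916]
Step 4: x=[6.7758 10.9915 16.8262 23.3353] v=[3.4632 -3.9884 -0.6339 0.3242]
Step 5: x=[7.4816 10.0956 16.7099 23.3845] v=[2.8232 -3.5837 -0.4653 0.1969]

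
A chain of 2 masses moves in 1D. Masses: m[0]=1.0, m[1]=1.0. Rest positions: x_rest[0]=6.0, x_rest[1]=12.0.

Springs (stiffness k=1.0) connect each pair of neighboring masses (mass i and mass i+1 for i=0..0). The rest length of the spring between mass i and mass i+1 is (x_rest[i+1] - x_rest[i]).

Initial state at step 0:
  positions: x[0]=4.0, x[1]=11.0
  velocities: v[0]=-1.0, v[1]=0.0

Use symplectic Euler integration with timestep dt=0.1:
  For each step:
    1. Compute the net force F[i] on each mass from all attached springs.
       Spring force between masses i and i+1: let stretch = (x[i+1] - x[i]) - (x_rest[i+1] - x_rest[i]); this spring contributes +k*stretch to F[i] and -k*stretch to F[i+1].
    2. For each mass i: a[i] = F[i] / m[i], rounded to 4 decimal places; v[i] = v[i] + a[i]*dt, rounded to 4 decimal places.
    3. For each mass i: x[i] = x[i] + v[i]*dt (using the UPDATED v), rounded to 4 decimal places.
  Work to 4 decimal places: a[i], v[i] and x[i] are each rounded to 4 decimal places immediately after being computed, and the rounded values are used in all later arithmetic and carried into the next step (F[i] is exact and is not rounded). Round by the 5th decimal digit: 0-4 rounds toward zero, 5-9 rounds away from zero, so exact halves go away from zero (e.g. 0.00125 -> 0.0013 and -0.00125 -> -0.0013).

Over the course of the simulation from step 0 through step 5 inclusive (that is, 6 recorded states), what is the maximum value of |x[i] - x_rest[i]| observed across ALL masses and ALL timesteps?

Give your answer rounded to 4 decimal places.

Step 0: x=[4.0000 11.0000] v=[-1.0000 0.0000]
Step 1: x=[3.9100 10.9900] v=[-0.9000 -0.1000]
Step 2: x=[3.8308 10.9692] v=[-0.7920 -0.2080]
Step 3: x=[3.7630 10.9370] v=[-0.6782 -0.3218]
Step 4: x=[3.7069 10.8931] v=[-0.5608 -0.4392]
Step 5: x=[3.6627 10.8373] v=[-0.4422 -0.5578]
Max displacement = 2.3373

Answer: 2.3373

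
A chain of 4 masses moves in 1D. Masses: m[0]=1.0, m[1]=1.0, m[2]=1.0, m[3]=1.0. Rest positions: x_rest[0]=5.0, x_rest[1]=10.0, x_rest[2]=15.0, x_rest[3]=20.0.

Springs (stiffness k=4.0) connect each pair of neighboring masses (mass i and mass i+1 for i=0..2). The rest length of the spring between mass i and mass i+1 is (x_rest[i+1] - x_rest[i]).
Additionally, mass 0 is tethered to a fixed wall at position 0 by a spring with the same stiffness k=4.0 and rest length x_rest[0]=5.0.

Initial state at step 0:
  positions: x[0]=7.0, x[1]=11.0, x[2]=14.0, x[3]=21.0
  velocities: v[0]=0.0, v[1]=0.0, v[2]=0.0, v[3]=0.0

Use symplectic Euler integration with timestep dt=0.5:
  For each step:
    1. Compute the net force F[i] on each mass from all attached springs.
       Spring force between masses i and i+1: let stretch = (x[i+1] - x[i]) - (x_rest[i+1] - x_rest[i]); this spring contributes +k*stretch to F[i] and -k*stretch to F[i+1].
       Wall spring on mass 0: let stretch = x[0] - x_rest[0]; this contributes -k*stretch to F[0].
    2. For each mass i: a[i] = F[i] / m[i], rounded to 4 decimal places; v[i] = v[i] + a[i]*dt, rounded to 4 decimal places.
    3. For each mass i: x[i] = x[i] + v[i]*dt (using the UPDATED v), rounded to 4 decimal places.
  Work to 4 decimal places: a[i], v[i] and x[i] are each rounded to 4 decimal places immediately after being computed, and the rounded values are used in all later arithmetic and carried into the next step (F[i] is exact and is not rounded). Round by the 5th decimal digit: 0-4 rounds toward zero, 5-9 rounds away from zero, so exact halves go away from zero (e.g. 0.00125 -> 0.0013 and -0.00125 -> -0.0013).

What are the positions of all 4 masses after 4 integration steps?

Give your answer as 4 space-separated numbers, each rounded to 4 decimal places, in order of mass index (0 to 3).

Step 0: x=[7.0000 11.0000 14.0000 21.0000] v=[0.0000 0.0000 0.0000 0.0000]
Step 1: x=[4.0000 10.0000 18.0000 19.0000] v=[-6.0000 -2.0000 8.0000 -4.0000]
Step 2: x=[3.0000 11.0000 15.0000 21.0000] v=[-2.0000 2.0000 -6.0000 4.0000]
Step 3: x=[7.0000 8.0000 14.0000 22.0000] v=[8.0000 -6.0000 -2.0000 2.0000]
Step 4: x=[5.0000 10.0000 15.0000 20.0000] v=[-4.0000 4.0000 2.0000 -4.0000]

Answer: 5.0000 10.0000 15.0000 20.0000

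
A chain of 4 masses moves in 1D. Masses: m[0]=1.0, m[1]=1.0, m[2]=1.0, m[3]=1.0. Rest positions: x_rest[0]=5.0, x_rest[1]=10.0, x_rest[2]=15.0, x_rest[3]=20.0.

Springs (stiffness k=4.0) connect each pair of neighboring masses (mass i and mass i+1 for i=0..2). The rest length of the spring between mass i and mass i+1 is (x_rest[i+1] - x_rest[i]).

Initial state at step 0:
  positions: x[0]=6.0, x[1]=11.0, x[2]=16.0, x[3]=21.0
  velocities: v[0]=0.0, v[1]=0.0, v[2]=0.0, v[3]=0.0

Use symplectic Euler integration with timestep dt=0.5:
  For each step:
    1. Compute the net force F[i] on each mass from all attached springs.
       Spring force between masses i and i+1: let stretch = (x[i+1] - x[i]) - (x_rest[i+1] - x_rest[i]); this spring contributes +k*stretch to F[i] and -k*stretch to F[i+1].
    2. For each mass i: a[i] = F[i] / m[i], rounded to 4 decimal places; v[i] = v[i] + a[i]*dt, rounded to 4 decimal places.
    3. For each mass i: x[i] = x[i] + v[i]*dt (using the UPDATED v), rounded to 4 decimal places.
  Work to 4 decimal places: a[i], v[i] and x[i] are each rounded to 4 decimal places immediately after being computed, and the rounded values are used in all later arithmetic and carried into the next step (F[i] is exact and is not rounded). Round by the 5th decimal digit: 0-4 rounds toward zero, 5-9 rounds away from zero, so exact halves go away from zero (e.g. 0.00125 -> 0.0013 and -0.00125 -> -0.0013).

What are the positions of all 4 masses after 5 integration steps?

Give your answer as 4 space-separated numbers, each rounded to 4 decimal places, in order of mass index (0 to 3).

Answer: 6.0000 11.0000 16.0000 21.0000

Derivation:
Step 0: x=[6.0000 11.0000 16.0000 21.0000] v=[0.0000 0.0000 0.0000 0.0000]
Step 1: x=[6.0000 11.0000 16.0000 21.0000] v=[0.0000 0.0000 0.0000 0.0000]
Step 2: x=[6.0000 11.0000 16.0000 21.0000] v=[0.0000 0.0000 0.0000 0.0000]
Step 3: x=[6.0000 11.0000 16.0000 21.0000] v=[0.0000 0.0000 0.0000 0.0000]
Step 4: x=[6.0000 11.0000 16.0000 21.0000] v=[0.0000 0.0000 0.0000 0.0000]
Step 5: x=[6.0000 11.0000 16.0000 21.0000] v=[0.0000 0.0000 0.0000 0.0000]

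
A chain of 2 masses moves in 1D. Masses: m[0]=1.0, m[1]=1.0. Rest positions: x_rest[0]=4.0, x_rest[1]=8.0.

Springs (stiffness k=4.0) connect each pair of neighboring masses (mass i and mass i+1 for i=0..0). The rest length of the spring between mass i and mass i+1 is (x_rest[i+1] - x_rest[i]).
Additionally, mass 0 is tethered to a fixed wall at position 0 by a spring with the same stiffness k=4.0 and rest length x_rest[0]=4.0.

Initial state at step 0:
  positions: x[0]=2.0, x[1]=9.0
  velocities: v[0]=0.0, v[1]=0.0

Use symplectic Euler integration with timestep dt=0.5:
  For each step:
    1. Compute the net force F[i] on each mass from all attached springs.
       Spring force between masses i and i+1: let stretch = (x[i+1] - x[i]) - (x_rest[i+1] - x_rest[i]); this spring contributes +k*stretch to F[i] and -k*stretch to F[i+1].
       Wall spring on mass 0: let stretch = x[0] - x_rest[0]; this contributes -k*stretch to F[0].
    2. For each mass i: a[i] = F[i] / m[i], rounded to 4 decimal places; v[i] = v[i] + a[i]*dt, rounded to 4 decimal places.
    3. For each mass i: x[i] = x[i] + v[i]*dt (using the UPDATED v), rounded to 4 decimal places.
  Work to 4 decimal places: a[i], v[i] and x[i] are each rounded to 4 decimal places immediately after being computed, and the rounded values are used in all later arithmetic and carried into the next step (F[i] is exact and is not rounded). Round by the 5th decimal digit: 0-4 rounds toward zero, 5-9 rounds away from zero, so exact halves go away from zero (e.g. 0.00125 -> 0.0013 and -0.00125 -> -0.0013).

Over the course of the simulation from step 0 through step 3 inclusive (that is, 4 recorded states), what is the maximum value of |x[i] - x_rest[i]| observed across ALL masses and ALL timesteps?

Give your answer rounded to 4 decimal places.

Answer: 3.0000

Derivation:
Step 0: x=[2.0000 9.0000] v=[0.0000 0.0000]
Step 1: x=[7.0000 6.0000] v=[10.0000 -6.0000]
Step 2: x=[4.0000 8.0000] v=[-6.0000 4.0000]
Step 3: x=[1.0000 10.0000] v=[-6.0000 4.0000]
Max displacement = 3.0000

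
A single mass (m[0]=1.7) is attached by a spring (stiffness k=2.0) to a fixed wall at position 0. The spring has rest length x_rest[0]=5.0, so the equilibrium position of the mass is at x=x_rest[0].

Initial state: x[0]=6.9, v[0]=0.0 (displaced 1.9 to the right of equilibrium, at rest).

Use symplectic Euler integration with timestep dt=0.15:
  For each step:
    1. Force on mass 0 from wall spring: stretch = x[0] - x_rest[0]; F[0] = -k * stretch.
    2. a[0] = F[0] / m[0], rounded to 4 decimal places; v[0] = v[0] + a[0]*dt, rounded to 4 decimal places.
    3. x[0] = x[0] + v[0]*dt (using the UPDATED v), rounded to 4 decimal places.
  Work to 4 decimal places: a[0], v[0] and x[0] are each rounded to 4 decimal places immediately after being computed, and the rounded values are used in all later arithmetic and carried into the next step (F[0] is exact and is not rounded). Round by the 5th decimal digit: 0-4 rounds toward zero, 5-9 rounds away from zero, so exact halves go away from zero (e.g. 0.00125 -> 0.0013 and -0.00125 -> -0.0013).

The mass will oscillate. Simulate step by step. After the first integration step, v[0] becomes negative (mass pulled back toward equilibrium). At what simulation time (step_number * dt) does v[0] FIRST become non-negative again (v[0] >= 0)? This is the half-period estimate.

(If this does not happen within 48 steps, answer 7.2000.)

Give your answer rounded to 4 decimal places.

Step 0: x=[6.9000] v=[0.0000]
Step 1: x=[6.8497] v=[-0.3353]
Step 2: x=[6.7504] v=[-0.6617]
Step 3: x=[6.6048] v=[-0.9706]
Step 4: x=[6.4167] v=[-1.2538]
Step 5: x=[6.1911] v=[-1.5038]
Step 6: x=[5.9340] v=[-1.7140]
Step 7: x=[5.6522] v=[-1.8788]
Step 8: x=[5.3531] v=[-1.9939]
Step 9: x=[5.0447] v=[-2.0562]
Step 10: x=[4.7351] v=[-2.0641]
Step 11: x=[4.4325] v=[-2.0174]
Step 12: x=[4.1449] v=[-1.9173]
Step 13: x=[3.8799] v=[-1.7664]
Step 14: x=[3.6446] v=[-1.5687]
Step 15: x=[3.4452] v=[-1.3295]
Step 16: x=[3.2869] v=[-1.0551]
Step 17: x=[3.1740] v=[-0.7528]
Step 18: x=[3.1094] v=[-0.4306]
Step 19: x=[3.0949] v=[-0.0970]
Step 20: x=[3.1308] v=[0.2392]
First v>=0 after going negative at step 20, time=3.0000

Answer: 3.0000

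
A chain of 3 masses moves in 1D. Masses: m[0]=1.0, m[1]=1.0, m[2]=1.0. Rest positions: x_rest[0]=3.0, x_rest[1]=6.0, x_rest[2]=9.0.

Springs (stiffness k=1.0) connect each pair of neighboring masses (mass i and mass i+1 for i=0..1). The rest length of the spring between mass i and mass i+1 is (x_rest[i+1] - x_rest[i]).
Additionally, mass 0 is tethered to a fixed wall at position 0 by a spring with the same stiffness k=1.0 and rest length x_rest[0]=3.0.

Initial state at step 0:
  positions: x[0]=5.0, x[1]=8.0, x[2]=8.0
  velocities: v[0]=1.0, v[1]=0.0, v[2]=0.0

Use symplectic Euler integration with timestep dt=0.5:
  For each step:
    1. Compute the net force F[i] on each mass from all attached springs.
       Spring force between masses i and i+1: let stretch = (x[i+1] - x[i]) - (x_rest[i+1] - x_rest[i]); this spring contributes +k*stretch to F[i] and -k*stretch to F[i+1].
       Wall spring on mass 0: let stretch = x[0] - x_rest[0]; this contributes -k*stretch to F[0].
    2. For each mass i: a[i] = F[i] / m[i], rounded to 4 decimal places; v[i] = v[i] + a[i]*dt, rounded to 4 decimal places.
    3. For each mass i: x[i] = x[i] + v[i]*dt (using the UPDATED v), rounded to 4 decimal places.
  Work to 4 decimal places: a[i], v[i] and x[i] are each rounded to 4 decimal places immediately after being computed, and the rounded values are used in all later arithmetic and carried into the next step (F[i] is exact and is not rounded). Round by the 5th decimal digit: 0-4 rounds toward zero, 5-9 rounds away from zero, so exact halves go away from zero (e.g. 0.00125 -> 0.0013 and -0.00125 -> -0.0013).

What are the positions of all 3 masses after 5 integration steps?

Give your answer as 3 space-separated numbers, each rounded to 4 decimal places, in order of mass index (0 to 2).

Step 0: x=[5.0000 8.0000 8.0000] v=[1.0000 0.0000 0.0000]
Step 1: x=[5.0000 7.2500 8.7500] v=[0.0000 -1.5000 1.5000]
Step 2: x=[4.3125 6.3125 9.8750] v=[-1.3750 -1.8750 2.2500]
Step 3: x=[3.0469 5.7656 10.8594] v=[-2.5313 -1.0938 1.9688]
Step 4: x=[1.6992 5.8125 11.3204] v=[-2.6954 0.0938 0.9219]
Step 5: x=[0.9550 6.2081 11.1544] v=[-1.4884 0.7911 -0.3321]

Answer: 0.9550 6.2081 11.1544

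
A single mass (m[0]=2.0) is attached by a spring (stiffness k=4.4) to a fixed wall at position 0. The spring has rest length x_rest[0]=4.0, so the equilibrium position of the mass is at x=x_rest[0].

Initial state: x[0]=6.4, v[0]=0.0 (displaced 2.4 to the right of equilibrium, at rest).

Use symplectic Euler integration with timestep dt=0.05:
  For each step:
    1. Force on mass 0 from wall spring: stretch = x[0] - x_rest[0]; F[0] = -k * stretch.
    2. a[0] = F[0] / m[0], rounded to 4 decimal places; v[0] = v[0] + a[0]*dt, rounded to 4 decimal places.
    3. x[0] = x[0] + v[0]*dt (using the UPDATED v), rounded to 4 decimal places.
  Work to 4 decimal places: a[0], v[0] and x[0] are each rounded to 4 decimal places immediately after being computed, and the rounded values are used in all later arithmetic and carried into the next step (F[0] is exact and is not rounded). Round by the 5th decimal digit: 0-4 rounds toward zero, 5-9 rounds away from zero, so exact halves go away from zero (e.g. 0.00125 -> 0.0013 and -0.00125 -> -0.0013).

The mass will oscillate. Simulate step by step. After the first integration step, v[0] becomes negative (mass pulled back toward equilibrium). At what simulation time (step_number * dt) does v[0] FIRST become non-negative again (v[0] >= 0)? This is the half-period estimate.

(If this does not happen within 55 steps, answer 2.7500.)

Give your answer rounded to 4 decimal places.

Answer: 2.1500

Derivation:
Step 0: x=[6.4000] v=[0.0000]
Step 1: x=[6.3868] v=[-0.2640]
Step 2: x=[6.3605] v=[-0.5266]
Step 3: x=[6.3212] v=[-0.7863]
Step 4: x=[6.2691] v=[-1.0416]
Step 5: x=[6.2045] v=[-1.2912]
Step 6: x=[6.1278] v=[-1.5337]
Step 7: x=[6.0394] v=[-1.7678]
Step 8: x=[5.9398] v=[-1.9921]
Step 9: x=[5.8295] v=[-2.2055]
Step 10: x=[5.7092] v=[-2.4067]
Step 11: x=[5.5795] v=[-2.5947]
Step 12: x=[5.4411] v=[-2.7684]
Step 13: x=[5.2948] v=[-2.9269]
Step 14: x=[5.1413] v=[-3.0693]
Step 15: x=[4.9816] v=[-3.1948]
Step 16: x=[4.8165] v=[-3.3028]
Step 17: x=[4.6469] v=[-3.3926]
Step 18: x=[4.4737] v=[-3.4638]
Step 19: x=[4.2979] v=[-3.5159]
Step 20: x=[4.1205] v=[-3.5487]
Step 21: x=[3.9424] v=[-3.5620]
Step 22: x=[3.7646] v=[-3.5557]
Step 23: x=[3.5881] v=[-3.5298]
Step 24: x=[3.4139] v=[-3.4845]
Step 25: x=[3.2429] v=[-3.4200]
Step 26: x=[3.0761] v=[-3.3367]
Step 27: x=[2.9143] v=[-3.2351]
Step 28: x=[2.7585] v=[-3.1157]
Step 29: x=[2.6095] v=[-2.9791]
Step 30: x=[2.4682] v=[-2.8261]
Step 31: x=[2.3353] v=[-2.6576]
Step 32: x=[2.2116] v=[-2.4745]
Step 33: x=[2.0977] v=[-2.2778]
Step 34: x=[1.9943] v=[-2.0685]
Step 35: x=[1.9019] v=[-1.8479]
Step 36: x=[1.8210] v=[-1.6171]
Step 37: x=[1.7521] v=[-1.3774]
Step 38: x=[1.6956] v=[-1.1301]
Step 39: x=[1.6518] v=[-0.8766]
Step 40: x=[1.6209] v=[-0.6183]
Step 41: x=[1.6031] v=[-0.3566]
Step 42: x=[1.5985] v=[-0.0929]
Step 43: x=[1.6071] v=[0.1713]
First v>=0 after going negative at step 43, time=2.1500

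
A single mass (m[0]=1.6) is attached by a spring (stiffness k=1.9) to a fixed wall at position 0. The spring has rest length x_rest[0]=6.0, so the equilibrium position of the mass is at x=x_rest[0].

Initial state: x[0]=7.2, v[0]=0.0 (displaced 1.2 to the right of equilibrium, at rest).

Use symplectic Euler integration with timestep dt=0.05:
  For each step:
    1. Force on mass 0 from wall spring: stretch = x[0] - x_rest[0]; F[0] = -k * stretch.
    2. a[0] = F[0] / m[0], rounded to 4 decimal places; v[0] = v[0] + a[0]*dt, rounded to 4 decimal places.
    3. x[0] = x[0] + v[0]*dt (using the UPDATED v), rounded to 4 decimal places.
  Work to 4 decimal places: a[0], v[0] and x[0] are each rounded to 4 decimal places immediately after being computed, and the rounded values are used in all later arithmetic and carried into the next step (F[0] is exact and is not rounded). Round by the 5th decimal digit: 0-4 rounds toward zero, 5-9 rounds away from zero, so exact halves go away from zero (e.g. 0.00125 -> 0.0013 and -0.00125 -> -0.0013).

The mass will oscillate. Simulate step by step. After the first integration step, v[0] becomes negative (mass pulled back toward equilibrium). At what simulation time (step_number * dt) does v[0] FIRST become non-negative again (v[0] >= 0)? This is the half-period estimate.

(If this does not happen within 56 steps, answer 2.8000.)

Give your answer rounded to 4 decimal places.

Step 0: x=[7.2000] v=[0.0000]
Step 1: x=[7.1964] v=[-0.0713]
Step 2: x=[7.1893] v=[-0.1423]
Step 3: x=[7.1787] v=[-0.2129]
Step 4: x=[7.1646] v=[-0.2829]
Step 5: x=[7.1470] v=[-0.3521]
Step 6: x=[7.1260] v=[-0.4202]
Step 7: x=[7.1016] v=[-0.4871]
Step 8: x=[7.0740] v=[-0.5525]
Step 9: x=[7.0432] v=[-0.6163]
Step 10: x=[7.0093] v=[-0.6782]
Step 11: x=[6.9724] v=[-0.7381]
Step 12: x=[6.9326] v=[-0.7958]
Step 13: x=[6.8900] v=[-0.8512]
Step 14: x=[6.8448] v=[-0.9040]
Step 15: x=[6.7971] v=[-0.9542]
Step 16: x=[6.7470] v=[-1.0015]
Step 17: x=[6.6947] v=[-1.0459]
Step 18: x=[6.6403] v=[-1.0872]
Step 19: x=[6.5840] v=[-1.1252]
Step 20: x=[6.5260] v=[-1.1599]
Step 21: x=[6.4664] v=[-1.1911]
Step 22: x=[6.4055] v=[-1.2188]
Step 23: x=[6.3434] v=[-1.2429]
Step 24: x=[6.2802] v=[-1.2633]
Step 25: x=[6.2162] v=[-1.2799]
Step 26: x=[6.1516] v=[-1.2927]
Step 27: x=[6.0865] v=[-1.3017]
Step 28: x=[6.0212] v=[-1.3068]
Step 29: x=[5.9558] v=[-1.3081]
Step 30: x=[5.8905] v=[-1.3055]
Step 31: x=[5.8256] v=[-1.2990]
Step 32: x=[5.7612] v=[-1.2886]
Step 33: x=[5.6975] v=[-1.2744]
Step 34: x=[5.6347] v=[-1.2564]
Step 35: x=[5.5730] v=[-1.2347]
Step 36: x=[5.5125] v=[-1.2093]
Step 37: x=[5.4535] v=[-1.1804]
Step 38: x=[5.3961] v=[-1.1480]
Step 39: x=[5.3405] v=[-1.1121]
Step 40: x=[5.2869] v=[-1.0729]
Step 41: x=[5.2354] v=[-1.0306]
Step 42: x=[5.1861] v=[-0.9852]
Step 43: x=[5.1393] v=[-0.9369]
Step 44: x=[5.0950] v=[-0.8858]
Step 45: x=[5.0534] v=[-0.8321]
Step 46: x=[5.0146] v=[-0.7759]
Step 47: x=[4.9787] v=[-0.7174]
Step 48: x=[4.9459] v=[-0.6568]
Step 49: x=[4.9162] v=[-0.5942]
Step 50: x=[4.8897] v=[-0.5299]
Step 51: x=[4.8665] v=[-0.4640]
Step 52: x=[4.8467] v=[-0.3967]
Step 53: x=[4.8303] v=[-0.3282]
Step 54: x=[4.8174] v=[-0.2588]
Step 55: x=[4.8080] v=[-0.1886]
Step 56: x=[4.8021] v=[-0.1178]
v[0] did not become non-negative within 56 steps; using fallback time=2.8000

Answer: 2.8000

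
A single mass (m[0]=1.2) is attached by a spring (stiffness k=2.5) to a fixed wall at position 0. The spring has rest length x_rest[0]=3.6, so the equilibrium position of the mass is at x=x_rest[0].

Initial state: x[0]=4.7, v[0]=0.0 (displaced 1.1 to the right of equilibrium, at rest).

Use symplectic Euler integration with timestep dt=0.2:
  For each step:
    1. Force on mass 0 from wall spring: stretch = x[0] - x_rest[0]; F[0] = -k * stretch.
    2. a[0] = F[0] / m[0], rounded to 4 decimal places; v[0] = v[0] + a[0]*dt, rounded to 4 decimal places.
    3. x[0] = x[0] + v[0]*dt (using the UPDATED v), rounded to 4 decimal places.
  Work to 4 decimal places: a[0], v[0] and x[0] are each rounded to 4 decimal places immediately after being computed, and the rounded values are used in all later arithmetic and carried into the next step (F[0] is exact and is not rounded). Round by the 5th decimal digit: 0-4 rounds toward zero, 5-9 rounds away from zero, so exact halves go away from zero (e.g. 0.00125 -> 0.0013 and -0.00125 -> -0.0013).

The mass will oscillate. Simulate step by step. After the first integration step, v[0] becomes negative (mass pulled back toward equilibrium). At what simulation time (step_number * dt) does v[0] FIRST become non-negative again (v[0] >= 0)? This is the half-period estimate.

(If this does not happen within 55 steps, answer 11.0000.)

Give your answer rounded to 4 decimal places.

Answer: 2.2000

Derivation:
Step 0: x=[4.7000] v=[0.0000]
Step 1: x=[4.6083] v=[-0.4583]
Step 2: x=[4.4326] v=[-0.8784]
Step 3: x=[4.1875] v=[-1.2253]
Step 4: x=[3.8935] v=[-1.4701]
Step 5: x=[3.5750] v=[-1.5924]
Step 6: x=[3.2586] v=[-1.5820]
Step 7: x=[2.9707] v=[-1.4397]
Step 8: x=[2.7352] v=[-1.1775]
Step 9: x=[2.5718] v=[-0.8172]
Step 10: x=[2.4940] v=[-0.3888]
Step 11: x=[2.5084] v=[0.0720]
First v>=0 after going negative at step 11, time=2.2000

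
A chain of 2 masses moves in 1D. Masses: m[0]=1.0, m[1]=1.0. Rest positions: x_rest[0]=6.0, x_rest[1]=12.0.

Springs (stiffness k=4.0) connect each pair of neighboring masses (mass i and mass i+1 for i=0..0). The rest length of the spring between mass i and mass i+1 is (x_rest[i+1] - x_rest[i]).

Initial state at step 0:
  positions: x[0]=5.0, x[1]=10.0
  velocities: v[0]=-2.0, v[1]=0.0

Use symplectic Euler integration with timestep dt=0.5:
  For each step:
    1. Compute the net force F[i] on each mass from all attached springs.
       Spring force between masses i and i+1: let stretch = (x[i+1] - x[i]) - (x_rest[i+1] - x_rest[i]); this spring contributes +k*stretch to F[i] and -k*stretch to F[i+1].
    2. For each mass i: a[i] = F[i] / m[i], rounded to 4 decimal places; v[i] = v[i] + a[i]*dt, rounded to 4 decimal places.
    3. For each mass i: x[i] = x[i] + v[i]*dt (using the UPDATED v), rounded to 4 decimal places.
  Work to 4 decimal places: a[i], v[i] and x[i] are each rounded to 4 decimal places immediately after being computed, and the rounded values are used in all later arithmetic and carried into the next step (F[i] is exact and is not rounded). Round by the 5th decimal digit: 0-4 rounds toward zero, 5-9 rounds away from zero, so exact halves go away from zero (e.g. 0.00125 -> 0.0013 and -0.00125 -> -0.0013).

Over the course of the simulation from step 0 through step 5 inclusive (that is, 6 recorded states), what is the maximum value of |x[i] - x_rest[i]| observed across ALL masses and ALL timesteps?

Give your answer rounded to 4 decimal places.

Answer: 5.0000

Derivation:
Step 0: x=[5.0000 10.0000] v=[-2.0000 0.0000]
Step 1: x=[3.0000 11.0000] v=[-4.0000 2.0000]
Step 2: x=[3.0000 10.0000] v=[0.0000 -2.0000]
Step 3: x=[4.0000 8.0000] v=[2.0000 -4.0000]
Step 4: x=[3.0000 8.0000] v=[-2.0000 0.0000]
Step 5: x=[1.0000 9.0000] v=[-4.0000 2.0000]
Max displacement = 5.0000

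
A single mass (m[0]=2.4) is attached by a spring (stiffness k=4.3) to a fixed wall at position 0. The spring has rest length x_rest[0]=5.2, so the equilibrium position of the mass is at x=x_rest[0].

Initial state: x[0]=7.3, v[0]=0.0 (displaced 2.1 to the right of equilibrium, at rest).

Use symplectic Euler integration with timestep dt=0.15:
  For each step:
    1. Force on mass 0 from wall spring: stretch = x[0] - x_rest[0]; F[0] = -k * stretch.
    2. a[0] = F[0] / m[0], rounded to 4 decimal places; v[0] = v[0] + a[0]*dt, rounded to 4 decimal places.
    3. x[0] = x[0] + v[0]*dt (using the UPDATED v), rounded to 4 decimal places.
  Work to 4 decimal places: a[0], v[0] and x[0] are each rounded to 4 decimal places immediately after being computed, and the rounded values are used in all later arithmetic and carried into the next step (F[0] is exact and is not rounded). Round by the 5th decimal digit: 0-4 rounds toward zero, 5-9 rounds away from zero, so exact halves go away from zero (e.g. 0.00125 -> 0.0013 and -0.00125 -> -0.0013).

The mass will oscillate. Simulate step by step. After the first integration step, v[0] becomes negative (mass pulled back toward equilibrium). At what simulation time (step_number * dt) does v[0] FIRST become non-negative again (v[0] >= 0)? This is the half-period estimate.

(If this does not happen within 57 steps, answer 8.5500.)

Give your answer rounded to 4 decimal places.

Answer: 2.4000

Derivation:
Step 0: x=[7.3000] v=[0.0000]
Step 1: x=[7.2153] v=[-0.5644]
Step 2: x=[7.0494] v=[-1.1060]
Step 3: x=[6.8090] v=[-1.6030]
Step 4: x=[6.5037] v=[-2.0354]
Step 5: x=[6.1458] v=[-2.3858]
Step 6: x=[5.7498] v=[-2.6400]
Step 7: x=[5.3316] v=[-2.7878]
Step 8: x=[4.9081] v=[-2.8232]
Step 9: x=[4.4964] v=[-2.7448]
Step 10: x=[4.1130] v=[-2.5557]
Step 11: x=[3.7735] v=[-2.2636]
Step 12: x=[3.4915] v=[-1.8802]
Step 13: x=[3.2784] v=[-1.4210]
Step 14: x=[3.1427] v=[-0.9046]
Step 15: x=[3.0899] v=[-0.3517]
Step 16: x=[3.1222] v=[0.2154]
First v>=0 after going negative at step 16, time=2.4000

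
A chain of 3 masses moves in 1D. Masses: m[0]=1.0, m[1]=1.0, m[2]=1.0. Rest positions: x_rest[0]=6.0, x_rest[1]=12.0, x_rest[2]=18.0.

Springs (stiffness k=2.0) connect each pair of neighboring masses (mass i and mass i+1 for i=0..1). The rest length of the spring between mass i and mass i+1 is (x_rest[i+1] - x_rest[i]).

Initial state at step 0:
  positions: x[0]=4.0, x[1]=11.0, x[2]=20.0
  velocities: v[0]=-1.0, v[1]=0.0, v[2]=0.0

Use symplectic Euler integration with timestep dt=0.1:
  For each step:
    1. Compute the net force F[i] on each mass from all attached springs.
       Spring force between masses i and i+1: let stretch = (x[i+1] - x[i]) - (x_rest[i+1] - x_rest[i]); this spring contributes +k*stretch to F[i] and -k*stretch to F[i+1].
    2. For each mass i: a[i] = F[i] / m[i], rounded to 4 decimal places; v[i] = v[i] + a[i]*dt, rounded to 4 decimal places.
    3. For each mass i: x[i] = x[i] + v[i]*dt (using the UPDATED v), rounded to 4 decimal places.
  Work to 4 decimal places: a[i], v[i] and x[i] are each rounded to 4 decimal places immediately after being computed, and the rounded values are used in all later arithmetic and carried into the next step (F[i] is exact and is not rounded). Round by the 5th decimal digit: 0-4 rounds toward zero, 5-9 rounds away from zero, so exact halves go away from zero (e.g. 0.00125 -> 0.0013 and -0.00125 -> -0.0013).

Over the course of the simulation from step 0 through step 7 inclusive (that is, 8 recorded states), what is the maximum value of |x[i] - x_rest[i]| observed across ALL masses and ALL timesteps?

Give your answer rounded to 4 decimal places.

Step 0: x=[4.0000 11.0000 20.0000] v=[-1.0000 0.0000 0.0000]
Step 1: x=[3.9200 11.0400 19.9400] v=[-0.8000 0.4000 -0.6000]
Step 2: x=[3.8624 11.1156 19.8220] v=[-0.5760 0.7560 -1.1800]
Step 3: x=[3.8299 11.2203 19.6499] v=[-0.3254 1.0466 -1.7213]
Step 4: x=[3.8252 11.3457 19.4292] v=[-0.0473 1.2544 -2.2072]
Step 5: x=[3.8509 11.4824 19.1668] v=[0.2568 1.3670 -2.6239]
Step 6: x=[3.9092 11.6202 18.8707] v=[0.5831 1.3776 -2.9608]
Step 7: x=[4.0017 11.7488 18.5496] v=[0.9253 1.2855 -3.2109]
Max displacement = 2.1748

Answer: 2.1748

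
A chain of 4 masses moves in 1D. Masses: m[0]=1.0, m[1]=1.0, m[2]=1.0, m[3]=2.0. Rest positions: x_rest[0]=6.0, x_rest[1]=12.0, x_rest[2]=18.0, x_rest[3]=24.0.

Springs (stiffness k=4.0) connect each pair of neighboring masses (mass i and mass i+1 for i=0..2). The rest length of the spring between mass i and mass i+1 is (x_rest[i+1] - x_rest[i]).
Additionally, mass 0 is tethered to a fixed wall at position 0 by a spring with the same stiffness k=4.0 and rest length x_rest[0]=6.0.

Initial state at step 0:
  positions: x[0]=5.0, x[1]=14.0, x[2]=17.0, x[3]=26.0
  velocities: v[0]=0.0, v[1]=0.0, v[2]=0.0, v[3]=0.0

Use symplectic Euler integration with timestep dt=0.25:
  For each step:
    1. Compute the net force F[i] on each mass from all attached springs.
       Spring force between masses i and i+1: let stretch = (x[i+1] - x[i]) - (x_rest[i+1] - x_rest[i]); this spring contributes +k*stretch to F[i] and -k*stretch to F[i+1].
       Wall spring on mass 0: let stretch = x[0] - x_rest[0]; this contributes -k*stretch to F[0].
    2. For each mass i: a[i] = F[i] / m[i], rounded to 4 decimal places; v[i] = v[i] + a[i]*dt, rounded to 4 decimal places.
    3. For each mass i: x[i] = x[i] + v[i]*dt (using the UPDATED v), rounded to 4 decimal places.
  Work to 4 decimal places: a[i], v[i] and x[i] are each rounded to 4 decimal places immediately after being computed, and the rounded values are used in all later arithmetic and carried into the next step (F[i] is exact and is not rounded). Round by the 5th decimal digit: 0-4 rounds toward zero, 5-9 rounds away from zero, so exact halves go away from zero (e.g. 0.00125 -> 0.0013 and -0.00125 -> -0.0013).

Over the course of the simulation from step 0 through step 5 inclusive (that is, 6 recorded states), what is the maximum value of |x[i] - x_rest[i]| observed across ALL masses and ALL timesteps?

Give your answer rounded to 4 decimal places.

Step 0: x=[5.0000 14.0000 17.0000 26.0000] v=[0.0000 0.0000 0.0000 0.0000]
Step 1: x=[6.0000 12.5000 18.5000 25.6250] v=[4.0000 -6.0000 6.0000 -1.5000]
Step 2: x=[7.1250 10.8750 20.2813 25.1094] v=[4.5000 -6.5000 7.1250 -2.0625]
Step 3: x=[7.4063 10.6641 20.9180 24.7403] v=[1.1250 -0.8437 2.5468 -1.4766]
Step 4: x=[6.6504 12.2022 19.9468 24.6434] v=[-3.0235 6.1524 -3.8848 -0.3878]
Step 5: x=[5.6199 14.2885 18.2136 24.7094] v=[-4.1221 8.3452 -6.9328 0.2639]
Max displacement = 2.9180

Answer: 2.9180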